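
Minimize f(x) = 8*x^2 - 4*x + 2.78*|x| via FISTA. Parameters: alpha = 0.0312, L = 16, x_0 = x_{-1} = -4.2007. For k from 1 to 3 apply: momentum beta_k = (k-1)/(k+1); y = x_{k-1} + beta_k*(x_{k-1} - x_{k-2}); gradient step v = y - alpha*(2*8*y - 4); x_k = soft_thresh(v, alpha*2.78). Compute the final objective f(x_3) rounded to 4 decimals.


FISTA on f(x) = 8*x^2 - 4*x + 2.78*|x|
L = 16, alpha = 0.0312
Iteration 1: beta = 0.0, y = -4.2007 + 0.0*(-4.2007 + 4.2007) = -4.2007
  grad(y) = -71.2112, v = y - alpha*grad = -1.9789
  prox(v) = soft_thresh(-1.9789, 0.0867) = -1.8922
Iteration 2: beta = 0.3333, y = -1.8922 + 0.3333*(-1.8922 + 4.2007) = -1.1227
  grad(y) = -21.9627, v = y - alpha*grad = -0.4374
  prox(v) = soft_thresh(-0.4374, 0.0867) = -0.3507
Iteration 3: beta = 0.5, y = -0.3507 + 0.5*(-0.3507 + 1.8922) = 0.42
  grad(y) = 2.7207, v = y - alpha*grad = 0.3352
  prox(v) = soft_thresh(0.3352, 0.0867) = 0.2484
f(x_3) = 8*0.2484^2 - 4*0.2484 + 2.78*|0.2484| = 0.1906


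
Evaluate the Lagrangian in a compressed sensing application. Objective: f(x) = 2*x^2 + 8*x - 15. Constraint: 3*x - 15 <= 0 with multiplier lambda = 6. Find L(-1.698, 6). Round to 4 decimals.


Step 1: Evaluate f(x).
f(-1.698) = 2*(-1.698)^2 + 8*(-1.698) - 15 = -22.8176
Step 2: Evaluate g(x).
g(-1.698) = 3*-1.698 - 15 = -20.094
Step 3: Compute Lagrangian.
L = -22.8176 + 6*-20.094 = -143.3816


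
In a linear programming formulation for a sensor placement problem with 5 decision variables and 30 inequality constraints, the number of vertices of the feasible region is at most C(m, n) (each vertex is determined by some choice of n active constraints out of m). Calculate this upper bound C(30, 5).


Each vertex corresponds to some choice of n active constraints out of m, so the number of vertices is at most C(m, n) = m! / (n!(m-n)!).
m = 30, n = 5
Numerator: 30 * 29 * 28 * 27 * 26
Denominator: 5! = 120
C(30, 5) = 142506


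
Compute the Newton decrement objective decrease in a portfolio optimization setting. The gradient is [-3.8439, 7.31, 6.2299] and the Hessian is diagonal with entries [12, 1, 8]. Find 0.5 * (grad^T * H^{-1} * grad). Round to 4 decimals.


Step 1: H is diagonal, so H^(-1) * g = [-0.3203, 7.31, 0.7787].
Step 2: g^T H^(-1) g = sum_i g_i^2 / H_ii
  = (-3.8439)^2/12 + (7.31)^2/1 + (6.2299)^2/8
  = 1.2313 + 53.4361 + 4.8515 = 59.5189
Step 3: Objective decrease = 0.5 * g^T H^(-1) g = 29.7594


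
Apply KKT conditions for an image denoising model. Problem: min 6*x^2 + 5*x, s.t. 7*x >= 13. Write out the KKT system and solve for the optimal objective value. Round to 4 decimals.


Step 1: Try lambda = 0 (constraint inactive).
x_unc = -5/(2*6) = -0.4167
Check: 7*-0.4167 = -2.9169 < 13 -- violated!
Step 2: Constraint must be active: 7*x = 13
x* = 13/7 = 1.8571 (rounded; the exact value 13/7 is used below)
lambda = (2*6*(13/7) + 5)/7 = 3.898
Step 3: Compute optimal value.
f(x*) = 6*(13/7)^2 + 5*(13/7) = 29.9796


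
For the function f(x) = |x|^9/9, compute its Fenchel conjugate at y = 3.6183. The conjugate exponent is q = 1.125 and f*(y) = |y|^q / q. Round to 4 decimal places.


The conjugate exponent q satisfies 1/p + 1/q = 1.
p = 9, so q = 9/(9 - 1) = 1.125
|y|^q = 3.6183^1.125 = 4.2493
f*(3.6183) = 4.2493 / 1.125 = 3.7772


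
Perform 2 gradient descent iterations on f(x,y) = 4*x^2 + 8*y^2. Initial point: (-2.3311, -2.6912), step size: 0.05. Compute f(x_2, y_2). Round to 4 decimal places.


Gradient descent on f(x,y) = 4*x^2 + 8*y^2.
Starting point: (-2.3311, -2.6912), alpha = 0.05
Step 1: grad_x = 2*4*-2.3311 = -18.6488, grad_y = 2*8*-2.6912 = -43.0592
  x_1 = -2.3311 - 0.05*-18.6488 = -1.3987
  y_1 = -2.6912 - 0.05*-43.0592 = -0.5382
Step 2: grad_x = 2*4*-1.3987 = -11.1893, grad_y = 2*8*-0.5382 = -8.6118
  x_2 = -1.3987 - 0.05*-11.1893 = -0.8392
  y_2 = -0.5382 - 0.05*-8.6118 = -0.1076
f(-0.8392, -0.1076) = 4*(-0.8392)^2 + 8*(-0.1076)^2 = 2.9097


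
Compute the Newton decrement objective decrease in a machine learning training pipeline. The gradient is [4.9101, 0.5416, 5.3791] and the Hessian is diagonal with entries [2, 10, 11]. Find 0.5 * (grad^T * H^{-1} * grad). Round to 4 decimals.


Step 1: H is diagonal, so H^(-1) * g = [2.4551, 0.0542, 0.489].
Step 2: g^T H^(-1) g = sum_i g_i^2 / H_ii
  = (4.9101)^2/2 + (0.5416)^2/10 + (5.3791)^2/11
  = 12.0545 + 0.0293 + 2.6304 = 14.7143
Step 3: Objective decrease = 0.5 * g^T H^(-1) g = 7.3572


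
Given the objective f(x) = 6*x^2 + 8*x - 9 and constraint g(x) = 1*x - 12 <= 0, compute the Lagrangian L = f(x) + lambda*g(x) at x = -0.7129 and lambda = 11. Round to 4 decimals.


Step 1: Evaluate f(x).
f(-0.7129) = 6*(-0.7129)^2 + 8*(-0.7129) - 9 = -11.6538
Step 2: Evaluate g(x).
g(-0.7129) = 1*-0.7129 - 12 = -12.7129
Step 3: Compute Lagrangian.
L = -11.6538 + 11*-12.7129 = -151.4957


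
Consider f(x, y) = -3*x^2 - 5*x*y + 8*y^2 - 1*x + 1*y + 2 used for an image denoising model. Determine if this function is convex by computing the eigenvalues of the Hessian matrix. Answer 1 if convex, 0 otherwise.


The Hessian of f(x,y) = -3*x^2 - 5*x*y + 8*y^2 - 1*x + 1*y + 2 is:
H = [[-6, -5], [-5, 16]]
Trace = -6 + 16 = 10
Determinant = -6*16 - (-5)^2 = -121
Discriminant = (10)^2 - 4*-121 = 584.0
Eigenvalues: lambda_1 = -7.083, lambda_2 = 17.083
The function is not convex.

0


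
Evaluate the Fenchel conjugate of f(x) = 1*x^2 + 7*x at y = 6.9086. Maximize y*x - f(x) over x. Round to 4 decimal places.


f*(y) = sup_x {y*x - a*x^2 - b*x} = sup_x {(y-b)*x - a*x^2}
FOC: (y - b) - 2a*x = 0 => x* = (y - b)/(2a)
x* = (6.9086 - 7)/(2*1) = -0.0457
f*(6.9086) = (y-b)^2/(4a) = (6.9086 - 7)^2/(4*1)
= 0.0084/4 = 0.0021


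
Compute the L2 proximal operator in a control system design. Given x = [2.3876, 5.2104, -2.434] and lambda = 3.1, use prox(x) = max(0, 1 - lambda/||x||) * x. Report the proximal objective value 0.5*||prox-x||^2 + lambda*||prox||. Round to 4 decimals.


Step 1: Compute ||x||.
||x|| = 6.2268
Step 2: Compute scaling factor.
scale = max(0, 1 - 3.1/6.2268) = 0.5022
Step 3: prox(x) = [1.1989, 2.6164, -1.2222]
||prox(x)|| = 3.1268
Step 4: Proximal objective.
0.5*||prox-x||^2 = 4.805
lambda*||prox|| = 9.6931
Total = 14.4981


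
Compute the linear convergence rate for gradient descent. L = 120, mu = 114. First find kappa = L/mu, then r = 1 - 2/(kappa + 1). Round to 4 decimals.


Step 1: Compute the condition number.
kappa = L/mu = 120/114 = 1.0526
Step 2: Compute the convergence rate.
r = 1 - 2/(kappa + 1) = 1 - 2*mu/(L + mu) = (L - mu)/(L + mu) = 6/234 = 0.0256


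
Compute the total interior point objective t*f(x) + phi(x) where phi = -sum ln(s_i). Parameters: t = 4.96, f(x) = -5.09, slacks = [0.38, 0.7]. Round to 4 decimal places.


Step 1: Compute log-barrier.
ln values: [-0.9676, -0.3567]
phi = -(-0.9676 - 0.3567) = 1.3243
Step 2: Compute augmented objective.
t*f(x) = 4.96*-5.09 = -25.2464
Total = -25.2464 + 1.3243 = -23.9221


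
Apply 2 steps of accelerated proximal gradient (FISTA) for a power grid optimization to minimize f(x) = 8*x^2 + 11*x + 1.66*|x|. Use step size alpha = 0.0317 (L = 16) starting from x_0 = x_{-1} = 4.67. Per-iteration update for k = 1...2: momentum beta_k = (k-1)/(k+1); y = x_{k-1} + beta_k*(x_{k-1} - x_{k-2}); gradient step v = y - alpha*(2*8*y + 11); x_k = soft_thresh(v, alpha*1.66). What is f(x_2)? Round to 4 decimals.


FISTA on f(x) = 8*x^2 + 11*x + 1.66*|x|
L = 16, alpha = 0.0317
Iteration 1: beta = 0.0, y = 4.67 + 0.0*(4.67 - 4.67) = 4.67
  grad(y) = 85.72, v = y - alpha*grad = 1.9527
  prox(v) = soft_thresh(1.9527, 0.0526) = 1.9001
Iteration 2: beta = 0.3333, y = 1.9001 + 0.3333*(1.9001 - 4.67) = 0.9767
  grad(y) = 26.6278, v = y - alpha*grad = 0.1326
  prox(v) = soft_thresh(0.1326, 0.0526) = 0.08
f(x_2) = 8*0.08^2 + 11*0.08 + 1.66*|0.08| = 1.0642


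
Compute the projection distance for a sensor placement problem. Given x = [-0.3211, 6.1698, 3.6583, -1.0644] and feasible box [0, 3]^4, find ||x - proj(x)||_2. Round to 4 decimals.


Project each component onto [0, 3].
clip(-0.3211) = 0.0, clip(6.1698) = 3.0, clip(3.6583) = 3.0, clip(-1.0644) = 0.0
Projection = [0.0, 3.0, 3.0, 0.0]
Squared diffs: [0.1031, 10.0476, 0.4334, 1.1329]
Distance = sqrt(11.717) = 3.423


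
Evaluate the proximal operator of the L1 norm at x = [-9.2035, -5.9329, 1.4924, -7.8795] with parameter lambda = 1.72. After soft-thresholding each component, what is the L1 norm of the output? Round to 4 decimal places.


Soft-thresholding with lambda = 1.72:
prox(-9.2035) = sign(-9.2035)*max(|-9.2035| - 1.72, 0) = -7.4835
prox(-5.9329) = sign(-5.9329)*max(|-5.9329| - 1.72, 0) = -4.2129
prox(1.4924) = sign(1.4924)*max(|1.4924| - 1.72, 0) = 0.0
prox(-7.8795) = sign(-7.8795)*max(|-7.8795| - 1.72, 0) = -6.1595
prox(x) = [-7.4835, -4.2129, 0.0, -6.1595]
||prox(x)||_1 = 7.4835 + 4.2129 + 0.0 + 6.1595 = 17.8559


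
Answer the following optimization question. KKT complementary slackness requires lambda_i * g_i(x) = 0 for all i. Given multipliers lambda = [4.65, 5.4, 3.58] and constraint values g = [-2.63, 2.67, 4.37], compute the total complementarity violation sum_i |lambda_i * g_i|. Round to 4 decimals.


KKT complementary slackness check:
lambda_1 * g_1 = 4.65 * -2.63 = -12.2295
lambda_2 * g_2 = 5.4 * 2.67 = 14.418
lambda_3 * g_3 = 3.58 * 4.37 = 15.6446
Total violation = 12.2295 + 14.418 + 15.6446 = 42.2921


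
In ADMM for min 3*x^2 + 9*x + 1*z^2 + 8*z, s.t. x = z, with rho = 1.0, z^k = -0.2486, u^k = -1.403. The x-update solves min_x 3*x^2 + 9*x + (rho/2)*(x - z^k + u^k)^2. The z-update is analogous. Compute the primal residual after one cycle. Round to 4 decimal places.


ADMM iteration with rho = 1.0, z^k = -0.2486, u^k = -1.403
Step 1: x-update.
Minimize 3*x^2 + 9*x + (1.0/2)*(x + 0.2486 - 1.403)^2
FOC: (2*3 + 1.0)*x = -9 + 1.0*(-0.2486 + 1.403)
x^{k+1} = -1.1208
Step 2: z-update.
Minimize 1*z^2 + 8*z + (1.0/2)*(-1.1208 - z - 1.403)^2
FOC: (2*1 + 1.0)*z = -8 + 1.0*(-1.1208 - 1.403)
z^{k+1} = -3.5079
Step 3: u-update.
u^{k+1} = -1.403 - 1.1208 + 3.5079 = 0.9841
Step 4: Primal residual = |-1.1208 + 3.5079| = 2.3871


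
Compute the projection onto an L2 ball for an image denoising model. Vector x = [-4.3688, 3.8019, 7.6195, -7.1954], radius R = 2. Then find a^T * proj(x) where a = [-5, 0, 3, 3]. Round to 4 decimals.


Step 1: Compute ||x|| (intermediates to 6 decimals).
||x|| = sqrt((-4.3688)^2 + 3.8019^2 + 7.6195^2 + (-7.1954)^2) = 11.97378
Step 2: Project.
Since ||x|| > R, scale = R/||x|| = 2/11.97378 = 0.167032, proj(x) = scale * x
proj(x) = [-0.729729, 0.635039, 1.2727, -1.201862]
Step 3: Dot product.
a^T * proj(x) = -5*(-0.729729) + 0*0.635039 + 3*1.2727 + 3*(-1.201862) = 3.8612


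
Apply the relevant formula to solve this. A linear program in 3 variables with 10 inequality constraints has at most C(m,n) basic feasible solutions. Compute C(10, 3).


Each vertex corresponds to some choice of n active constraints out of m, so the number of vertices is at most C(m, n) = m! / (n!(m-n)!).
m = 10, n = 3
Numerator: 10 * 9 * 8
Denominator: 3! = 6
C(10, 3) = 120


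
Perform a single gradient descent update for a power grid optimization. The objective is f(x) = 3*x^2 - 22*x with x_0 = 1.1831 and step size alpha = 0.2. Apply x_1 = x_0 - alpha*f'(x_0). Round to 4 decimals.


We compute the gradient at x_0 and apply the update.
f'(x) = 6*x - 22
f'(1.1831) = 6*1.1831 - 22 = -14.9014
x_1 = 1.1831 - 0.2*-14.9014 = 4.1634


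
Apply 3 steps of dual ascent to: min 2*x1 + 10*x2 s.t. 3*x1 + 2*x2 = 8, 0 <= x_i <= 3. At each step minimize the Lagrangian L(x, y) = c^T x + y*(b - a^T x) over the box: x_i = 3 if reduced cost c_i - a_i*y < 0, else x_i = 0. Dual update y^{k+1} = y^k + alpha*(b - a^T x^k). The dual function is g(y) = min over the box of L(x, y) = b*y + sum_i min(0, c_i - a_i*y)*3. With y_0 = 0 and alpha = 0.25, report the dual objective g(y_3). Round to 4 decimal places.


Dual ascent for LP: min 2*x1 + 10*x2, 3*x1 + 2*x2 = 8, 0 <= x_i <= 3
Step 1: y^k = 0.0, reduced costs: (2.0, 10.0)
  x^k = (0.0, 0.0), subgradient = b - a^T x = 8.0
  y^{k+1} = 0.0 + 0.25*8.0 = 2.0
Step 2: y^k = 2.0, reduced costs: (-4.0, 6.0)
  x^k = (3.0, 0.0), subgradient = b - a^T x = -1.0
  y^{k+1} = 2.0 + 0.25*-1.0 = 1.75
Step 3: y^k = 1.75, reduced costs: (-3.25, 6.5)
  x^k = (3.0, 0.0), subgradient = b - a^T x = -1.0
  y^{k+1} = 1.75 + 0.25*-1.0 = 1.5
Dual objective at y_3 = 1.5: reduced costs (-2.5, 7.0), box minimizer x = (3.0, 0.0)
g(y_3) = b*y + (c1 - a1*y)*x1 + (c2 - a2*y)*x2 = 8*1.5 + (-2.5)*3.0 + 7.0*0.0 = 12.0 - 7.5 + 0.0 = 4.5


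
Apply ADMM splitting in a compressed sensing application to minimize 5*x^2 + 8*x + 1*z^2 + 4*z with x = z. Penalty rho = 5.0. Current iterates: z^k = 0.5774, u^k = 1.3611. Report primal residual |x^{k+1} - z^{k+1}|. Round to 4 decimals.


ADMM iteration with rho = 5.0, z^k = 0.5774, u^k = 1.3611
Step 1: x-update.
Minimize 5*x^2 + 8*x + (5.0/2)*(x - 0.5774 + 1.3611)^2
FOC: (2*5 + 5.0)*x = -8 + 5.0*(0.5774 - 1.3611)
x^{k+1} = -0.7946
Step 2: z-update.
Minimize 1*z^2 + 4*z + (5.0/2)*(-0.7946 - z + 1.3611)^2
FOC: (2*1 + 5.0)*z = -4 + 5.0*(-0.7946 + 1.3611)
z^{k+1} = -0.1668
Step 3: u-update.
u^{k+1} = 1.3611 - 0.7946 + 0.1668 = 0.7333
Step 4: Primal residual = |-0.7946 + 0.1668| = 0.6278


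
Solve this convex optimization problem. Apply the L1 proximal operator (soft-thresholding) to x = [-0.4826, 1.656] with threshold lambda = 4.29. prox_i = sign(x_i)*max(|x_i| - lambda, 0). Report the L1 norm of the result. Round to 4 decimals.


Soft-thresholding with lambda = 4.29:
prox(-0.4826) = sign(-0.4826)*max(|-0.4826| - 4.29, 0) = 0.0
prox(1.656) = sign(1.656)*max(|1.656| - 4.29, 0) = 0.0
prox(x) = [0.0, 0.0]
||prox(x)||_1 = 0.0 + 0.0 = 0.0


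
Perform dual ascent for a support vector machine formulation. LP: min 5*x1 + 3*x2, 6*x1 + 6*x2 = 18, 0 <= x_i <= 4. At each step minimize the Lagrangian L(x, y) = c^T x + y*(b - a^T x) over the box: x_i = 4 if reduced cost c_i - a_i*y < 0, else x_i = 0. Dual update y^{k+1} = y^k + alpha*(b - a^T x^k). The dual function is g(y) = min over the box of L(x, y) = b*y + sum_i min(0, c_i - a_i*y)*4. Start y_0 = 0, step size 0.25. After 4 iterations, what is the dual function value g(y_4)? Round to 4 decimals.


Dual ascent for LP: min 5*x1 + 3*x2, 6*x1 + 6*x2 = 18, 0 <= x_i <= 4
Step 1: y^k = 0.0, reduced costs: (5.0, 3.0)
  x^k = (0.0, 0.0), subgradient = b - a^T x = 18.0
  y^{k+1} = 0.0 + 0.25*18.0 = 4.5
Step 2: y^k = 4.5, reduced costs: (-22.0, -24.0)
  x^k = (4.0, 4.0), subgradient = b - a^T x = -30.0
  y^{k+1} = 4.5 + 0.25*-30.0 = -3.0
Step 3: y^k = -3.0, reduced costs: (23.0, 21.0)
  x^k = (0.0, 0.0), subgradient = b - a^T x = 18.0
  y^{k+1} = -3.0 + 0.25*18.0 = 1.5
Step 4: y^k = 1.5, reduced costs: (-4.0, -6.0)
  x^k = (4.0, 4.0), subgradient = b - a^T x = -30.0
  y^{k+1} = 1.5 + 0.25*-30.0 = -6.0
Dual objective at y_4 = -6.0: reduced costs (41.0, 39.0), box minimizer x = (0.0, 0.0)
g(y_4) = b*y + (c1 - a1*y)*x1 + (c2 - a2*y)*x2 = 18*(-6.0) + 41.0*0.0 + 39.0*0.0 = -108.0 + 0.0 + 0.0 = -108.0


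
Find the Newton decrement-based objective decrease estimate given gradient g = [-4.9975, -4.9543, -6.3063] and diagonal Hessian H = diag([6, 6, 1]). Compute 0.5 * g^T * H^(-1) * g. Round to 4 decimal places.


Step 1: H is diagonal, so H^(-1) * g = [-0.8329, -0.8257, -6.3063].
Step 2: g^T H^(-1) g = sum_i g_i^2 / H_ii
  = (-4.9975)^2/6 + (-4.9543)^2/6 + (-6.3063)^2/1
  = 4.1625 + 4.0908 + 39.7694 = 48.0228
Step 3: Objective decrease = 0.5 * g^T H^(-1) g = 24.0114


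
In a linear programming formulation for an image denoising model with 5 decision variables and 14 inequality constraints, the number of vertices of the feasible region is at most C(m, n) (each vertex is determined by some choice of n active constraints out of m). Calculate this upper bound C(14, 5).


Each vertex corresponds to some choice of n active constraints out of m, so the number of vertices is at most C(m, n) = m! / (n!(m-n)!).
m = 14, n = 5
Numerator: 14 * 13 * 12 * 11 * 10
Denominator: 5! = 120
C(14, 5) = 2002


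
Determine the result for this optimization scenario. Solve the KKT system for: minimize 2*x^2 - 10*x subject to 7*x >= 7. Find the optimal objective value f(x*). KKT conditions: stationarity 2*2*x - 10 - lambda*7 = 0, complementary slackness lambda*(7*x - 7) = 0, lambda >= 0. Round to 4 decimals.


Step 1: Try lambda = 0 (constraint inactive).
Stationarity: 2*2*x - 10 = 0
x* = 10/(2*2) = 2.5
Check constraint: 7*2.5 = 17.5 >= 7 -- satisfied.
Step 2: Compute optimal value.
f(x*) = 2*2.5^2 - 10*2.5 = -12.5


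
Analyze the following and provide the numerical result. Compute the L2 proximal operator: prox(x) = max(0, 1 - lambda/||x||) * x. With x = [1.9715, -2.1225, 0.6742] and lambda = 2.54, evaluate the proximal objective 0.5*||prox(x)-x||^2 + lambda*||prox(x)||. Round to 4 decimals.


Step 1: Compute ||x||.
||x|| = 2.9743
Step 2: Compute scaling factor.
scale = max(0, 1 - 2.54/2.9743) = 0.146
Step 3: prox(x) = [0.2879, -0.3099, 0.0984]
||prox(x)|| = 0.4343
Step 4: Proximal objective.
0.5*||prox-x||^2 = 3.2258
lambda*||prox|| = 1.1031
Total = 4.3289


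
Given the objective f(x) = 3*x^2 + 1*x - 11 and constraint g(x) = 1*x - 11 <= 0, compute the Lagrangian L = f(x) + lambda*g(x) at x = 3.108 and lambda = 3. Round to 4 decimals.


Step 1: Evaluate f(x).
f(3.108) = 3*3.108^2 + 1*3.108 - 11 = 21.087
Step 2: Evaluate g(x).
g(3.108) = 1*3.108 - 11 = -7.892
Step 3: Compute Lagrangian.
L = 21.087 + 3*-7.892 = -2.589


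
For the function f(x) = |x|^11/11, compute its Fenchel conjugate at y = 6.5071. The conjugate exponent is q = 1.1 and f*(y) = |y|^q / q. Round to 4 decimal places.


The conjugate exponent q satisfies 1/p + 1/q = 1.
p = 11, so q = 11/(11 - 1) = 1.1
|y|^q = 6.5071^1.1 = 7.8474
f*(6.5071) = 7.8474 / 1.1 = 7.134


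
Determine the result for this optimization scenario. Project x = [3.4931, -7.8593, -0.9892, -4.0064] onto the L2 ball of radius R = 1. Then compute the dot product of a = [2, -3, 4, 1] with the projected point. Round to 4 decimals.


Step 1: Compute ||x|| (intermediates to 6 decimals).
||x|| = sqrt(3.4931^2 + (-7.8593)^2 + (-0.9892)^2 + (-4.0064)^2) = 9.539397
Step 2: Project.
Since ||x|| > R, scale = R/||x|| = 1/9.539397 = 0.104828, proj(x) = scale * x
proj(x) = [0.366175, -0.823875, -0.103696, -0.419983]
Step 3: Dot product.
a^T * proj(x) = 2*0.366175 - 3*(-0.823875) + 4*(-0.103696) + 1*(-0.419983) = 2.3692


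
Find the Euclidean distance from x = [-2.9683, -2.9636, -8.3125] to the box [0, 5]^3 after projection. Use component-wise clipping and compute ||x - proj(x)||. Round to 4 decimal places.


Project each component onto [0, 5].
clip(-2.9683) = 0.0, clip(-2.9636) = 0.0, clip(-8.3125) = 0.0
Projection = [0.0, 0.0, 0.0]
Squared diffs: [8.8108, 8.7829, 69.0977]
Distance = sqrt(86.6914) = 9.3108


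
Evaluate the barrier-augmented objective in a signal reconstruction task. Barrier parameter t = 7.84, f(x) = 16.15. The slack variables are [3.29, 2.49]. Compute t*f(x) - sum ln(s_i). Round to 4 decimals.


Step 1: Compute log-barrier.
ln values: [1.1909, 0.9123]
phi = -(1.1909 + 0.9123) = -2.1032
Step 2: Compute augmented objective.
t*f(x) = 7.84*16.15 = 126.616
Total = 126.616 - 2.1032 = 124.5128


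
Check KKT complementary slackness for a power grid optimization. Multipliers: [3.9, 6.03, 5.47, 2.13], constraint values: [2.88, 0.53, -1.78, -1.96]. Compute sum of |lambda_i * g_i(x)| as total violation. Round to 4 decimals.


KKT complementary slackness check:
lambda_1 * g_1 = 3.9 * 2.88 = 11.232
lambda_2 * g_2 = 6.03 * 0.53 = 3.1959
lambda_3 * g_3 = 5.47 * -1.78 = -9.7366
lambda_4 * g_4 = 2.13 * -1.96 = -4.1748
Total violation = 11.232 + 3.1959 + 9.7366 + 4.1748 = 28.3393


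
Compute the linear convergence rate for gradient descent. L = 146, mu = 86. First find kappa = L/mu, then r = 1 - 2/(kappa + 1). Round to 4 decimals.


Step 1: Compute the condition number.
kappa = L/mu = 146/86 = 1.6977
Step 2: Compute the convergence rate.
r = 1 - 2/(kappa + 1) = 1 - 2*mu/(L + mu) = (L - mu)/(L + mu) = 60/232 = 0.2586


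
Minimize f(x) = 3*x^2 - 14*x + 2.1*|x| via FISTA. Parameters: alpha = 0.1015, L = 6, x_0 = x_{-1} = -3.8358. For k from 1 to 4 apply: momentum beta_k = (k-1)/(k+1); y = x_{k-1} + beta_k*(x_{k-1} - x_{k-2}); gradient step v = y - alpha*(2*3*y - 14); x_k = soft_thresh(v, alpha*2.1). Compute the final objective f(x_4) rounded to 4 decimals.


FISTA on f(x) = 3*x^2 - 14*x + 2.1*|x|
L = 6, alpha = 0.1015
Iteration 1: beta = 0.0, y = -3.8358 + 0.0*(-3.8358 + 3.8358) = -3.8358
  grad(y) = -37.0148, v = y - alpha*grad = -0.0788
  prox(v) = soft_thresh(-0.0788, 0.2132) = 0.0
Iteration 2: beta = 0.3333, y = 0.0 + 0.3333*(0.0 + 3.8358) = 1.2786
  grad(y) = -6.3284, v = y - alpha*grad = 1.9209
  prox(v) = soft_thresh(1.9209, 0.2132) = 1.7078
Iteration 3: beta = 0.5, y = 1.7078 + 0.5*(1.7078 - 0.0) = 2.5617
  grad(y) = 1.37, v = y - alpha*grad = 2.4226
  prox(v) = soft_thresh(2.4226, 0.2132) = 2.2095
Iteration 4: beta = 0.6, y = 2.2095 + 0.6*(2.2095 - 1.7078) = 2.5105
  grad(y) = 1.0628, v = y - alpha*grad = 2.4026
  prox(v) = soft_thresh(2.4026, 0.2132) = 2.1894
f(x_4) = 3*2.1894^2 - 14*2.1894 + 2.1*|2.1894| = -11.6734


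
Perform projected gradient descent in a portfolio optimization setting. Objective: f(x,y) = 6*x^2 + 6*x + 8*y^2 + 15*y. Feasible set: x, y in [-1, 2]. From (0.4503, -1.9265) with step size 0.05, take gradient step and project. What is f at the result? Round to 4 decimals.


Step 1: Compute gradient at (0.4503, -1.9265).
grad_x = 2*6*0.4503 + 6 = 11.4036
grad_y = 2*8*-1.9265 + 15 = -15.824
Step 2: Gradient step.
x_raw = 0.4503 - 0.05*11.4036 = -0.1199
y_raw = -1.9265 - 0.05*-15.824 = -1.1353
Step 3: Project onto [-1, 2].
x_proj = clip(-0.1199) = -0.1199
y_proj = clip(-1.1353) = -1.0
Step 4: Evaluate f.
f(-0.1199, -1.0) = -7.6331


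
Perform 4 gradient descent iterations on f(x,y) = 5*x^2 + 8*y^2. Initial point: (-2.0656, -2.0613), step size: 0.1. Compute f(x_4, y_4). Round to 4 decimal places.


Gradient descent on f(x,y) = 5*x^2 + 8*y^2.
Starting point: (-2.0656, -2.0613), alpha = 0.1
Step 1: grad_x = 2*5*-2.0656 = -20.656, grad_y = 2*8*-2.0613 = -32.9808
  x_1 = -2.0656 - 0.1*-20.656 = 0.0
  y_1 = -2.0613 - 0.1*-32.9808 = 1.2368
Step 2: grad_x = 2*5*0.0 = 0.0, grad_y = 2*8*1.2368 = 19.7885
  x_2 = 0.0 - 0.1*0.0 = 0.0
  y_2 = 1.2368 - 0.1*19.7885 = -0.7421
Step 3: grad_x = 2*5*0.0 = 0.0, grad_y = 2*8*-0.7421 = -11.8731
  x_3 = 0.0 - 0.1*0.0 = 0.0
  y_3 = -0.7421 - 0.1*-11.8731 = 0.4452
Step 4: grad_x = 2*5*0.0 = 0.0, grad_y = 2*8*0.4452 = 7.1239
  x_4 = 0.0 - 0.1*0.0 = 0.0
  y_4 = 0.4452 - 0.1*7.1239 = -0.2671
f(0.0, -0.2671) = 5*0.0^2 + 8*(-0.2671)^2 = 0.5709


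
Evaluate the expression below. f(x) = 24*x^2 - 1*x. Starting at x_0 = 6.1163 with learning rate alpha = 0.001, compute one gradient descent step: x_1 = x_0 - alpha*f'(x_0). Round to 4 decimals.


We compute the gradient at x_0 and apply the update.
f'(x) = 48*x - 1
f'(6.1163) = 48*6.1163 - 1 = 292.5824
x_1 = 6.1163 - 0.001*292.5824 = 5.8237


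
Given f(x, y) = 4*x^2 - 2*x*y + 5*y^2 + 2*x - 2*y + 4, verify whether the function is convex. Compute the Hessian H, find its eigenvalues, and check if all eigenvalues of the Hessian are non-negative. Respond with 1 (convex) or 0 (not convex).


The Hessian of f(x,y) = 4*x^2 - 2*x*y + 5*y^2 + 2*x - 2*y + 4 is:
H = [[8, -2], [-2, 10]]
Trace = 8 + 10 = 18
Determinant = 8*10 - (-2)^2 = 76
Discriminant = (18)^2 - 4*76 = 20.0
Eigenvalues: lambda_1 = 6.7639, lambda_2 = 11.2361
The function is convex.

1


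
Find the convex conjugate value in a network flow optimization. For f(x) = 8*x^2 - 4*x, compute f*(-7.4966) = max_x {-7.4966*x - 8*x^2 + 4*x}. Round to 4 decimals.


f*(y) = sup_x {y*x - a*x^2 - b*x} = sup_x {(y-b)*x - a*x^2}
FOC: (y - b) - 2a*x = 0 => x* = (y - b)/(2a)
x* = (-7.4966 + 4)/(2*8) = -0.2185
f*(-7.4966) = (y-b)^2/(4a) = (-7.4966 + 4)^2/(4*8)
= 12.2262/32 = 0.3821


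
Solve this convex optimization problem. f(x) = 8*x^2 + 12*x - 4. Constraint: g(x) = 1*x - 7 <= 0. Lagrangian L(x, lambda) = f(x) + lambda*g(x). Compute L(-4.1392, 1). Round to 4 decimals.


Step 1: Evaluate f(x).
f(-4.1392) = 8*(-4.1392)^2 + 12*(-4.1392) - 4 = 83.3934
Step 2: Evaluate g(x).
g(-4.1392) = 1*-4.1392 - 7 = -11.1392
Step 3: Compute Lagrangian.
L = 83.3934 + 1*-11.1392 = 72.2542


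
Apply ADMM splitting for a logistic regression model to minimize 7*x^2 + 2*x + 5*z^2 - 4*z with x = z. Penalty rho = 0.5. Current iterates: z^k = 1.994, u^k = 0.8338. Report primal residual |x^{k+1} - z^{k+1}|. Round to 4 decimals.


ADMM iteration with rho = 0.5, z^k = 1.994, u^k = 0.8338
Step 1: x-update.
Minimize 7*x^2 + 2*x + (0.5/2)*(x - 1.994 + 0.8338)^2
FOC: (2*7 + 0.5)*x = -2 + 0.5*(1.994 - 0.8338)
x^{k+1} = -0.0979
Step 2: z-update.
Minimize 5*z^2 - 4*z + (0.5/2)*(-0.0979 - z + 0.8338)^2
FOC: (2*5 + 0.5)*z = 4 + 0.5*(-0.0979 + 0.8338)
z^{k+1} = 0.416
Step 3: u-update.
u^{k+1} = 0.8338 - 0.0979 - 0.416 = 0.3199
Step 4: Primal residual = |-0.0979 - 0.416| = 0.5139


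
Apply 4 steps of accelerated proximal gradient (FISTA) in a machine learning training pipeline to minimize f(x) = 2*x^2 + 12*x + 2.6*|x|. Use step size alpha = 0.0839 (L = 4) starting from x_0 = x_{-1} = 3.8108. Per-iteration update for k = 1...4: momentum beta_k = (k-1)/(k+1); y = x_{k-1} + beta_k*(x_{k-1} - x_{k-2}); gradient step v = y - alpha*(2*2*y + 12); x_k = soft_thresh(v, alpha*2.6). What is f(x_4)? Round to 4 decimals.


FISTA on f(x) = 2*x^2 + 12*x + 2.6*|x|
L = 4, alpha = 0.0839
Iteration 1: beta = 0.0, y = 3.8108 + 0.0*(3.8108 - 3.8108) = 3.8108
  grad(y) = 27.2432, v = y - alpha*grad = 1.5251
  prox(v) = soft_thresh(1.5251, 0.2181) = 1.307
Iteration 2: beta = 0.3333, y = 1.307 + 0.3333*(1.307 - 3.8108) = 0.4723
  grad(y) = 13.8894, v = y - alpha*grad = -0.693
  prox(v) = soft_thresh(-0.693, 0.2181) = -0.4748
Iteration 3: beta = 0.5, y = -0.4748 + 0.5*(-0.4748 - 1.307) = -1.3657
  grad(y) = 6.5371, v = y - alpha*grad = -1.9142
  prox(v) = soft_thresh(-1.9142, 0.2181) = -1.6961
Iteration 4: beta = 0.6, y = -1.6961 + 0.6*(-1.6961 + 0.4748) = -2.4288
  grad(y) = 2.2849, v = y - alpha*grad = -2.6205
  prox(v) = soft_thresh(-2.6205, 0.2181) = -2.4023
f(x_4) = 2*(-2.4023)^2 + 12*(-2.4023) + 2.6*|-2.4023| = -11.0395


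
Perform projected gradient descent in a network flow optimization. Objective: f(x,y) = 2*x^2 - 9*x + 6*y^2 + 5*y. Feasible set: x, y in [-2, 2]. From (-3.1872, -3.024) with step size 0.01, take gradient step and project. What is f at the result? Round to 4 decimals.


Step 1: Compute gradient at (-3.1872, -3.024).
grad_x = 2*2*-3.1872 - 9 = -21.7488
grad_y = 2*6*-3.024 + 5 = -31.288
Step 2: Gradient step.
x_raw = -3.1872 - 0.01*-21.7488 = -2.9697
y_raw = -3.024 - 0.01*-31.288 = -2.7111
Step 3: Project onto [-2, 2].
x_proj = clip(-2.9697) = -2.0
y_proj = clip(-2.7111) = -2.0
Step 4: Evaluate f.
f(-2.0, -2.0) = 40.0


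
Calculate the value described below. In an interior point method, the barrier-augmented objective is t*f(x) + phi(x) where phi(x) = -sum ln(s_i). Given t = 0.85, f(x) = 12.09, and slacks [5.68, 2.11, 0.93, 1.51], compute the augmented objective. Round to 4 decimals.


Step 1: Compute log-barrier.
ln values: [1.737, 0.7467, -0.0726, 0.4121]
phi = -(1.737 + 0.7467 - 0.0726 + 0.4121) = -2.8232
Step 2: Compute augmented objective.
t*f(x) = 0.85*12.09 = 10.2765
Total = 10.2765 - 2.8232 = 7.4533


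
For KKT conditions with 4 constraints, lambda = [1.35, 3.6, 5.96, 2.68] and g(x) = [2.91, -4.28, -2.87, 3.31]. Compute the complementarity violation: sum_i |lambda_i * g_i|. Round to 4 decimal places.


KKT complementary slackness check:
lambda_1 * g_1 = 1.35 * 2.91 = 3.9285
lambda_2 * g_2 = 3.6 * -4.28 = -15.408
lambda_3 * g_3 = 5.96 * -2.87 = -17.1052
lambda_4 * g_4 = 2.68 * 3.31 = 8.8708
Total violation = 3.9285 + 15.408 + 17.1052 + 8.8708 = 45.3125


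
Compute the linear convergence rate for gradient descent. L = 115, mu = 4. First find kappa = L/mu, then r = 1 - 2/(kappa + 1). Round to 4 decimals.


Step 1: Compute the condition number.
kappa = L/mu = 115/4 = 28.75
Step 2: Compute the convergence rate.
r = 1 - 2/(kappa + 1) = 1 - 2*mu/(L + mu) = (L - mu)/(L + mu) = 111/119 = 0.9328


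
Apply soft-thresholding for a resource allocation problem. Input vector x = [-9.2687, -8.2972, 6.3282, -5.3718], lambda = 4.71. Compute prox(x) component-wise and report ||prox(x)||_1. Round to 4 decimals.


Soft-thresholding with lambda = 4.71:
prox(-9.2687) = sign(-9.2687)*max(|-9.2687| - 4.71, 0) = -4.5587
prox(-8.2972) = sign(-8.2972)*max(|-8.2972| - 4.71, 0) = -3.5872
prox(6.3282) = sign(6.3282)*max(|6.3282| - 4.71, 0) = 1.6182
prox(-5.3718) = sign(-5.3718)*max(|-5.3718| - 4.71, 0) = -0.6618
prox(x) = [-4.5587, -3.5872, 1.6182, -0.6618]
||prox(x)||_1 = 4.5587 + 3.5872 + 1.6182 + 0.6618 = 10.4259


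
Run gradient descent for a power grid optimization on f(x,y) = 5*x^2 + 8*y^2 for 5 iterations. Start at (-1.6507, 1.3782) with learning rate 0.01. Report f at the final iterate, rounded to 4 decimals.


Gradient descent on f(x,y) = 5*x^2 + 8*y^2.
Starting point: (-1.6507, 1.3782), alpha = 0.01
Step 1: grad_x = 2*5*-1.6507 = -16.507, grad_y = 2*8*1.3782 = 22.0512
  x_1 = -1.6507 - 0.01*-16.507 = -1.4856
  y_1 = 1.3782 - 0.01*22.0512 = 1.1577
Step 2: grad_x = 2*5*-1.4856 = -14.8563, grad_y = 2*8*1.1577 = 18.523
  x_2 = -1.4856 - 0.01*-14.8563 = -1.3371
  y_2 = 1.1577 - 0.01*18.523 = 0.9725
Step 3: grad_x = 2*5*-1.3371 = -13.3707, grad_y = 2*8*0.9725 = 15.5593
  x_3 = -1.3371 - 0.01*-13.3707 = -1.2034
  y_3 = 0.9725 - 0.01*15.5593 = 0.8169
Step 4: grad_x = 2*5*-1.2034 = -12.0336, grad_y = 2*8*0.8169 = 13.0698
  x_4 = -1.2034 - 0.01*-12.0336 = -1.083
  y_4 = 0.8169 - 0.01*13.0698 = 0.6862
Step 5: grad_x = 2*5*-1.083 = -10.8302, grad_y = 2*8*0.6862 = 10.9787
  x_5 = -1.083 - 0.01*-10.8302 = -0.9747
  y_5 = 0.6862 - 0.01*10.9787 = 0.5764
f(-0.9747, 0.5764) = 5*(-0.9747)^2 + 8*0.5764^2 = 7.4081


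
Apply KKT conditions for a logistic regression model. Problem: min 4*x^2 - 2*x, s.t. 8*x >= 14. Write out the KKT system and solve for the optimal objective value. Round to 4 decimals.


Step 1: Try lambda = 0 (constraint inactive).
x_unc = 2/(2*4) = 0.25
Check: 8*0.25 = 2.0 < 14 -- violated!
Step 2: Constraint must be active: 8*x = 14
x* = 14/8 = 1.75
lambda = (2*4*1.75 - 2)/8 = 1.5
Step 3: Compute optimal value.
f(x*) = 4*1.75^2 - 2*1.75 = 8.75


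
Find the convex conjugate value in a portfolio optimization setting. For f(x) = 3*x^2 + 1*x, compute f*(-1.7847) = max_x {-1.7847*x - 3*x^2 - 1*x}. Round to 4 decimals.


f*(y) = sup_x {y*x - a*x^2 - b*x} = sup_x {(y-b)*x - a*x^2}
FOC: (y - b) - 2a*x = 0 => x* = (y - b)/(2a)
x* = (-1.7847 - 1)/(2*3) = -0.4641
f*(-1.7847) = (y-b)^2/(4a) = (-1.7847 - 1)^2/(4*3)
= 7.7546/12 = 0.6462


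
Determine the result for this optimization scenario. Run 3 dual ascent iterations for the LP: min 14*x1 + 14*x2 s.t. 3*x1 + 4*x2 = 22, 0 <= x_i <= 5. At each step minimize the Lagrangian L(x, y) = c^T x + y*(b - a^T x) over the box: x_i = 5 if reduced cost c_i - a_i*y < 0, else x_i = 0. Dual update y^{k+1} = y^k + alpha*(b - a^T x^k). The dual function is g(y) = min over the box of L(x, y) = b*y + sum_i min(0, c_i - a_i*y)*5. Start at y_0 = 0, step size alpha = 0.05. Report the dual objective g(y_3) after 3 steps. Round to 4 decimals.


Dual ascent for LP: min 14*x1 + 14*x2, 3*x1 + 4*x2 = 22, 0 <= x_i <= 5
Step 1: y^k = 0.0, reduced costs: (14.0, 14.0)
  x^k = (0.0, 0.0), subgradient = b - a^T x = 22.0
  y^{k+1} = 0.0 + 0.05*22.0 = 1.1
Step 2: y^k = 1.1, reduced costs: (10.7, 9.6)
  x^k = (0.0, 0.0), subgradient = b - a^T x = 22.0
  y^{k+1} = 1.1 + 0.05*22.0 = 2.2
Step 3: y^k = 2.2, reduced costs: (7.4, 5.2)
  x^k = (0.0, 0.0), subgradient = b - a^T x = 22.0
  y^{k+1} = 2.2 + 0.05*22.0 = 3.3
Dual objective at y_3 = 3.3: reduced costs (4.1, 0.8), box minimizer x = (0.0, 0.0)
g(y_3) = b*y + (c1 - a1*y)*x1 + (c2 - a2*y)*x2 = 22*3.3 + 4.1*0.0 + 0.8*0.0 = 72.6 + 0.0 + 0.0 = 72.6


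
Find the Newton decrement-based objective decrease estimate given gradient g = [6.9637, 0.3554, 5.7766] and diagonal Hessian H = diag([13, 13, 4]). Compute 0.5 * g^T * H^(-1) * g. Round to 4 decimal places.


Step 1: H is diagonal, so H^(-1) * g = [0.5357, 0.0273, 1.4442].
Step 2: g^T H^(-1) g = sum_i g_i^2 / H_ii
  = (6.9637)^2/13 + (0.3554)^2/13 + (5.7766)^2/4
  = 3.7302 + 0.0097 + 8.3423 = 12.0822
Step 3: Objective decrease = 0.5 * g^T H^(-1) g = 6.0411


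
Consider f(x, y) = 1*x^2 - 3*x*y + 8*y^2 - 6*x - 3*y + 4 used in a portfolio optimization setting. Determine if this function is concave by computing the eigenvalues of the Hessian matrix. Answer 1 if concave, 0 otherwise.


The Hessian of f(x,y) = 1*x^2 - 3*x*y + 8*y^2 - 6*x - 3*y + 4 is:
H = [[2, -3], [-3, 16]]
Trace = 2 + 16 = 18
Determinant = 2*16 - (-3)^2 = 23
Discriminant = (18)^2 - 4*23 = 232.0
Eigenvalues: lambda_1 = 1.3842, lambda_2 = 16.6158
The function is not concave.

0


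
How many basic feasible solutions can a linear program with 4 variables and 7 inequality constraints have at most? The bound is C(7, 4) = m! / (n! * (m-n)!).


Each vertex corresponds to some choice of n active constraints out of m, so the number of vertices is at most C(m, n) = m! / (n!(m-n)!).
m = 7, n = 4
Numerator: 7 * 6 * 5 * 4
Denominator: 4! = 24
C(7, 4) = 35


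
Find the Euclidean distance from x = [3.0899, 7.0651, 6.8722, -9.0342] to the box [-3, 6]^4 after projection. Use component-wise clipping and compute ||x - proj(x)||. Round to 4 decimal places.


Project each component onto [-3, 6].
clip(3.0899) = 3.0899, clip(7.0651) = 6.0, clip(6.8722) = 6.0, clip(-9.0342) = -3.0
Projection = [3.0899, 6.0, 6.0, -3.0]
Squared diffs: [0.0, 1.1344, 0.7607, 36.4116]
Distance = sqrt(38.3067) = 6.1892


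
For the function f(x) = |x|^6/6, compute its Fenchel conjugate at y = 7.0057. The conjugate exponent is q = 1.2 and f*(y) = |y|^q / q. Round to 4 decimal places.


The conjugate exponent q satisfies 1/p + 1/q = 1.
p = 6, so q = 6/(6 - 1) = 1.2
|y|^q = 7.0057^1.2 = 10.3405
f*(7.0057) = 10.3405 / 1.2 = 8.6171


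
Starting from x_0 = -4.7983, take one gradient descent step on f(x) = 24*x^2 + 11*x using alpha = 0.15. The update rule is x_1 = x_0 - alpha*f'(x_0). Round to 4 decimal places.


We compute the gradient at x_0 and apply the update.
f'(x) = 48*x + 11
f'(-4.7983) = 48*-4.7983 + 11 = -219.3184
x_1 = -4.7983 - 0.15*-219.3184 = 28.0995


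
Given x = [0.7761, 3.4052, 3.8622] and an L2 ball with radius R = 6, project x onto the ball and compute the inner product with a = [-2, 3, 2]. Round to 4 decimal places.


Step 1: Compute ||x|| (intermediates to 6 decimals).
||x|| = sqrt(0.7761^2 + 3.4052^2 + 3.8622^2) = 5.20714
Step 2: Project.
Since ||x|| <= R, proj = x (no scaling needed).
proj(x) = [0.7761, 3.4052, 3.8622]
Step 3: Dot product.
a^T * proj(x) = -2*0.7761 + 3*3.4052 + 2*3.8622 = 16.3878


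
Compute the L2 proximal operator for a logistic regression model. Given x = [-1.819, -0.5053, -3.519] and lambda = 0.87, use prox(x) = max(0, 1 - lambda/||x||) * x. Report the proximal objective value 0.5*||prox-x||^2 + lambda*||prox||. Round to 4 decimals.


Step 1: Compute ||x||.
||x|| = 3.9934
Step 2: Compute scaling factor.
scale = max(0, 1 - 0.87/3.9934) = 0.7821
Step 3: prox(x) = [-1.4227, -0.3952, -2.7524]
||prox(x)|| = 3.1234
Step 4: Proximal objective.
0.5*||prox-x||^2 = 0.3785
lambda*||prox|| = 2.7174
Total = 3.0958


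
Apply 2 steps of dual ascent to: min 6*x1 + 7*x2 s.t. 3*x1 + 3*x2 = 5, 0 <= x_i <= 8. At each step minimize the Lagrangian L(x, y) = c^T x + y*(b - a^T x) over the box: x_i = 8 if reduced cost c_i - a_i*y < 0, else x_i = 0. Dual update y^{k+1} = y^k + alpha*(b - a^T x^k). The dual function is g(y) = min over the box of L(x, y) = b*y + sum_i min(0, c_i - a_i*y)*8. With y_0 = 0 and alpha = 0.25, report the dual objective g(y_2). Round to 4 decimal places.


Dual ascent for LP: min 6*x1 + 7*x2, 3*x1 + 3*x2 = 5, 0 <= x_i <= 8
Step 1: y^k = 0.0, reduced costs: (6.0, 7.0)
  x^k = (0.0, 0.0), subgradient = b - a^T x = 5.0
  y^{k+1} = 0.0 + 0.25*5.0 = 1.25
Step 2: y^k = 1.25, reduced costs: (2.25, 3.25)
  x^k = (0.0, 0.0), subgradient = b - a^T x = 5.0
  y^{k+1} = 1.25 + 0.25*5.0 = 2.5
Dual objective at y_2 = 2.5: reduced costs (-1.5, -0.5), box minimizer x = (8.0, 8.0)
g(y_2) = b*y + (c1 - a1*y)*x1 + (c2 - a2*y)*x2 = 5*2.5 + (-1.5)*8.0 + (-0.5)*8.0 = 12.5 - 12.0 - 4.0 = -3.5


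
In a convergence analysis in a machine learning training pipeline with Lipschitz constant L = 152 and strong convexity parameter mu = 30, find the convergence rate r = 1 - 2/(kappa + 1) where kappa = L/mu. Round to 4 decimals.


Step 1: Compute the condition number.
kappa = L/mu = 152/30 = 5.0667
Step 2: Compute the convergence rate.
r = 1 - 2/(kappa + 1) = 1 - 2*mu/(L + mu) = (L - mu)/(L + mu) = 122/182 = 0.6703


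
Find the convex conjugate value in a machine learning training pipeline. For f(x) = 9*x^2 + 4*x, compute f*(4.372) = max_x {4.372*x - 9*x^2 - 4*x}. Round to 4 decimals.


f*(y) = sup_x {y*x - a*x^2 - b*x} = sup_x {(y-b)*x - a*x^2}
FOC: (y - b) - 2a*x = 0 => x* = (y - b)/(2a)
x* = (4.372 - 4)/(2*9) = 0.0207
f*(4.372) = (y-b)^2/(4a) = (4.372 - 4)^2/(4*9)
= 0.1384/36 = 0.0038


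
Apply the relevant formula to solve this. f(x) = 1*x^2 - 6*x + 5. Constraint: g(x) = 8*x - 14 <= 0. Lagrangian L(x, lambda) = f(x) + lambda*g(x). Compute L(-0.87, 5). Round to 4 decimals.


Step 1: Evaluate f(x).
f(-0.87) = 1*(-0.87)^2 - 6*(-0.87) + 5 = 10.9769
Step 2: Evaluate g(x).
g(-0.87) = 8*-0.87 - 14 = -20.96
Step 3: Compute Lagrangian.
L = 10.9769 + 5*-20.96 = -93.8231


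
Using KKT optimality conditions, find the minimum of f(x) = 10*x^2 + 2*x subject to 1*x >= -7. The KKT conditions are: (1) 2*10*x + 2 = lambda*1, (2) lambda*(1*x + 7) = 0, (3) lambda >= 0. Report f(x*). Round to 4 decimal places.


Step 1: Try lambda = 0 (constraint inactive).
Stationarity: 2*10*x + 2 = 0
x* = -2/(2*10) = -0.1
Check constraint: 1*-0.1 = -0.1 >= -7 -- satisfied.
Step 2: Compute optimal value.
f(x*) = 10*(-0.1)^2 + 2*(-0.1) = -0.1


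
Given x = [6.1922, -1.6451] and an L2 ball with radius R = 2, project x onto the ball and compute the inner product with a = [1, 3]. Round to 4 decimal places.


Step 1: Compute ||x|| (intermediates to 6 decimals).
||x|| = sqrt(6.1922^2 + (-1.6451)^2) = 6.407004
Step 2: Project.
Since ||x|| > R, scale = R/||x|| = 2/6.407004 = 0.312158, proj(x) = scale * x
proj(x) = [1.932945, -0.513531]
Step 3: Dot product.
a^T * proj(x) = 1*1.932945 + 3*(-0.513531) = 0.3924


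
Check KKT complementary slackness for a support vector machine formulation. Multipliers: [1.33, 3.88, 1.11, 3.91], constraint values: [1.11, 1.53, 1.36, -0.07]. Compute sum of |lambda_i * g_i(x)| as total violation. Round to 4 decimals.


KKT complementary slackness check:
lambda_1 * g_1 = 1.33 * 1.11 = 1.4763
lambda_2 * g_2 = 3.88 * 1.53 = 5.9364
lambda_3 * g_3 = 1.11 * 1.36 = 1.5096
lambda_4 * g_4 = 3.91 * -0.07 = -0.2737
Total violation = 1.4763 + 5.9364 + 1.5096 + 0.2737 = 9.196


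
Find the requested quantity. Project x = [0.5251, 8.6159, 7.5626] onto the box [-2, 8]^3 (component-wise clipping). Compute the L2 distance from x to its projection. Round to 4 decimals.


Project each component onto [-2, 8].
clip(0.5251) = 0.5251, clip(8.6159) = 8.0, clip(7.5626) = 7.5626
Projection = [0.5251, 8.0, 7.5626]
Squared diffs: [0.0, 0.3793, 0.0]
Distance = sqrt(0.3793) = 0.6159


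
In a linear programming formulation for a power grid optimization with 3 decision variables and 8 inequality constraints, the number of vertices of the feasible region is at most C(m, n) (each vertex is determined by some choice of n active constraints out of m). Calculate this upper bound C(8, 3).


Each vertex corresponds to some choice of n active constraints out of m, so the number of vertices is at most C(m, n) = m! / (n!(m-n)!).
m = 8, n = 3
Numerator: 8 * 7 * 6
Denominator: 3! = 6
C(8, 3) = 56


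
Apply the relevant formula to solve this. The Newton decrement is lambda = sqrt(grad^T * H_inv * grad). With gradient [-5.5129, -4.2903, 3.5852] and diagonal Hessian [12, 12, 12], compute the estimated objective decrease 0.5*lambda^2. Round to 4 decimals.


Step 1: H is diagonal, so H^(-1) * g = [-0.4594, -0.3575, 0.2988].
Step 2: g^T H^(-1) g = sum_i g_i^2 / H_ii
  = (-5.5129)^2/12 + (-4.2903)^2/12 + (3.5852)^2/12
  = 2.5327 + 1.5339 + 1.0711 = 5.1377
Step 3: Objective decrease = 0.5 * g^T H^(-1) g = 2.5688
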